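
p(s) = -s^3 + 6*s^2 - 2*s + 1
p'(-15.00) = -857.00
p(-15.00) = 4756.00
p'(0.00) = -2.00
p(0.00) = 1.00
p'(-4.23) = -106.44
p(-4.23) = 192.50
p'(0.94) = 6.63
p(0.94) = 3.59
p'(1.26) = 8.36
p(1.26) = 6.01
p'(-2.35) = -46.77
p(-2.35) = 51.81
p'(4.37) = -6.85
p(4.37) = 23.39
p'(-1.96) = -37.04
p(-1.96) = 35.50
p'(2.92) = 7.46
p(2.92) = 21.42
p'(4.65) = -11.07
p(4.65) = 20.89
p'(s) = -3*s^2 + 12*s - 2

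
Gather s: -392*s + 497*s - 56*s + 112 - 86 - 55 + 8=49*s - 21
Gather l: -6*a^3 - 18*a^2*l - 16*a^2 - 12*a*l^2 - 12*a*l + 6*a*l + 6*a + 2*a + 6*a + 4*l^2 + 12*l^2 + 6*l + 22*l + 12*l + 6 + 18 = -6*a^3 - 16*a^2 + 14*a + l^2*(16 - 12*a) + l*(-18*a^2 - 6*a + 40) + 24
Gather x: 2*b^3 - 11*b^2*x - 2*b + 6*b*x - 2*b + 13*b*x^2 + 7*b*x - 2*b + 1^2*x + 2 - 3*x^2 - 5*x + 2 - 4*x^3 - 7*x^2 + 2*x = 2*b^3 - 6*b - 4*x^3 + x^2*(13*b - 10) + x*(-11*b^2 + 13*b - 2) + 4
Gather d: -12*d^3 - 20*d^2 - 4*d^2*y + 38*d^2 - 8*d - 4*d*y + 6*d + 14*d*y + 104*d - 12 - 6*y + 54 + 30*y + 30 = -12*d^3 + d^2*(18 - 4*y) + d*(10*y + 102) + 24*y + 72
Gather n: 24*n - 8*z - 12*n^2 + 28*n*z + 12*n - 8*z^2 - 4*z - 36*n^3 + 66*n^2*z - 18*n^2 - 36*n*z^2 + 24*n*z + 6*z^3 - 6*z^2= -36*n^3 + n^2*(66*z - 30) + n*(-36*z^2 + 52*z + 36) + 6*z^3 - 14*z^2 - 12*z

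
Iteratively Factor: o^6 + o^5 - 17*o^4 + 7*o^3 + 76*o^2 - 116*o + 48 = (o - 1)*(o^5 + 2*o^4 - 15*o^3 - 8*o^2 + 68*o - 48) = (o - 2)*(o - 1)*(o^4 + 4*o^3 - 7*o^2 - 22*o + 24) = (o - 2)*(o - 1)*(o + 4)*(o^3 - 7*o + 6) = (o - 2)*(o - 1)^2*(o + 4)*(o^2 + o - 6) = (o - 2)^2*(o - 1)^2*(o + 4)*(o + 3)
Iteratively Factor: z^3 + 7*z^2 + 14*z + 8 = (z + 2)*(z^2 + 5*z + 4) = (z + 1)*(z + 2)*(z + 4)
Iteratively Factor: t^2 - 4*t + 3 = (t - 1)*(t - 3)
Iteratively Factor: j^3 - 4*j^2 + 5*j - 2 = (j - 2)*(j^2 - 2*j + 1) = (j - 2)*(j - 1)*(j - 1)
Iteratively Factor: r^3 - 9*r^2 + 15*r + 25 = (r + 1)*(r^2 - 10*r + 25) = (r - 5)*(r + 1)*(r - 5)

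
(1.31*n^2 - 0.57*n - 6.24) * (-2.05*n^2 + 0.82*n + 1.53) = -2.6855*n^4 + 2.2427*n^3 + 14.3289*n^2 - 5.9889*n - 9.5472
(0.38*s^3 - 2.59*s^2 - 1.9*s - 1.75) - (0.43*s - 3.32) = 0.38*s^3 - 2.59*s^2 - 2.33*s + 1.57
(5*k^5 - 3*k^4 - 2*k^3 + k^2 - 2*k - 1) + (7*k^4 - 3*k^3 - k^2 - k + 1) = 5*k^5 + 4*k^4 - 5*k^3 - 3*k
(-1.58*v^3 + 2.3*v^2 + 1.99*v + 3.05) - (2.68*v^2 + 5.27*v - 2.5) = -1.58*v^3 - 0.38*v^2 - 3.28*v + 5.55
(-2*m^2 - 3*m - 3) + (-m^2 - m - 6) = -3*m^2 - 4*m - 9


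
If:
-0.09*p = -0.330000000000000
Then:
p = 3.67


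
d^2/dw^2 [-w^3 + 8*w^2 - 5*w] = 16 - 6*w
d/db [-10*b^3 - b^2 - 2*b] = -30*b^2 - 2*b - 2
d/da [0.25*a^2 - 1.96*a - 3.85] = 0.5*a - 1.96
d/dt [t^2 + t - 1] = 2*t + 1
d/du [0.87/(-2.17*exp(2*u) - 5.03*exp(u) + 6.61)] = (3.7758*exp(u) + 4.3761)*exp(u)/(2.17*exp(2*u) + 5.03*exp(u) - 6.61)^2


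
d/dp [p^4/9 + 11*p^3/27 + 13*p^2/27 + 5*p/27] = 4*p^3/9 + 11*p^2/9 + 26*p/27 + 5/27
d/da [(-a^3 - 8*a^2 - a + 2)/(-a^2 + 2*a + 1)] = (a^4 - 4*a^3 - 20*a^2 - 12*a - 5)/(a^4 - 4*a^3 + 2*a^2 + 4*a + 1)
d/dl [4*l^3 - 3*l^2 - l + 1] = 12*l^2 - 6*l - 1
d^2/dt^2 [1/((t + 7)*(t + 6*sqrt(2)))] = 2*((t + 7)^2 + (t + 7)*(t + 6*sqrt(2)) + (t + 6*sqrt(2))^2)/((t + 7)^3*(t + 6*sqrt(2))^3)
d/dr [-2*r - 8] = -2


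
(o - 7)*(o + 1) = o^2 - 6*o - 7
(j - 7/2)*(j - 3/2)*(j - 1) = j^3 - 6*j^2 + 41*j/4 - 21/4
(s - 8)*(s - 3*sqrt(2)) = s^2 - 8*s - 3*sqrt(2)*s + 24*sqrt(2)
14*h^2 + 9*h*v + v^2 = (2*h + v)*(7*h + v)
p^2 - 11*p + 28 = (p - 7)*(p - 4)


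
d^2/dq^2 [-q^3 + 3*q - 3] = -6*q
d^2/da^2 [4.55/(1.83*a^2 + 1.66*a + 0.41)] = (-30.47499*a^2 - 27.64398*a + 4.55*(3.66*a + 1.66)*(7.32*a + 3.32) - 6.82773)/(1.83*a^2 + 1.66*a + 0.41)^3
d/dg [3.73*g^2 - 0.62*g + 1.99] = 7.46*g - 0.62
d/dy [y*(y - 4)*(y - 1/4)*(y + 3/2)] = 4*y^3 - 33*y^2/4 - 43*y/4 + 3/2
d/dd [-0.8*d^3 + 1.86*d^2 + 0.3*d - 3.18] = -2.4*d^2 + 3.72*d + 0.3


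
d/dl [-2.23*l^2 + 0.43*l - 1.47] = 0.43 - 4.46*l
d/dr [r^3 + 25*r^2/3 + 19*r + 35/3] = 3*r^2 + 50*r/3 + 19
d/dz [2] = 0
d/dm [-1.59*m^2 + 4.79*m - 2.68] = 4.79 - 3.18*m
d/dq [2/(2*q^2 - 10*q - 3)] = 4*(5 - 2*q)/(-2*q^2 + 10*q + 3)^2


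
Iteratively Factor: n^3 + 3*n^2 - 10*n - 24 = (n + 4)*(n^2 - n - 6) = (n - 3)*(n + 4)*(n + 2)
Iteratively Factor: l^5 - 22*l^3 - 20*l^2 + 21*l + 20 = (l - 1)*(l^4 + l^3 - 21*l^2 - 41*l - 20) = (l - 5)*(l - 1)*(l^3 + 6*l^2 + 9*l + 4) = (l - 5)*(l - 1)*(l + 1)*(l^2 + 5*l + 4) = (l - 5)*(l - 1)*(l + 1)^2*(l + 4)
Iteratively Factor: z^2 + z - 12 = (z + 4)*(z - 3)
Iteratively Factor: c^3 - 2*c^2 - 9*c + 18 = (c - 2)*(c^2 - 9) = (c - 3)*(c - 2)*(c + 3)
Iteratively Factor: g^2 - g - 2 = (g + 1)*(g - 2)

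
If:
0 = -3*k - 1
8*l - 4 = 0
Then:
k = -1/3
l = 1/2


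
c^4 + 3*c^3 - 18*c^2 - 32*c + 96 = (c - 3)*(c - 2)*(c + 4)^2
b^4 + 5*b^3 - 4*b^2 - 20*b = b*(b - 2)*(b + 2)*(b + 5)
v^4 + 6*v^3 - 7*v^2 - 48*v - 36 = (v - 3)*(v + 1)*(v + 2)*(v + 6)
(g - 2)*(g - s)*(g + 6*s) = g^3 + 5*g^2*s - 2*g^2 - 6*g*s^2 - 10*g*s + 12*s^2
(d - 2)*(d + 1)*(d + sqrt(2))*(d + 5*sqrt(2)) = d^4 - d^3 + 6*sqrt(2)*d^3 - 6*sqrt(2)*d^2 + 8*d^2 - 12*sqrt(2)*d - 10*d - 20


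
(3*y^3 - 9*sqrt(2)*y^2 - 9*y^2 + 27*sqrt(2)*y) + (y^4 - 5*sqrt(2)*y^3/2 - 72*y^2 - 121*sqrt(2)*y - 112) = y^4 - 5*sqrt(2)*y^3/2 + 3*y^3 - 81*y^2 - 9*sqrt(2)*y^2 - 94*sqrt(2)*y - 112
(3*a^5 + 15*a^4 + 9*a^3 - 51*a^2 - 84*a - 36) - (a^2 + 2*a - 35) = 3*a^5 + 15*a^4 + 9*a^3 - 52*a^2 - 86*a - 1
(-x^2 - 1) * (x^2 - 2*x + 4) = -x^4 + 2*x^3 - 5*x^2 + 2*x - 4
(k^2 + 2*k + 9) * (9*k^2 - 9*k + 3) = 9*k^4 + 9*k^3 + 66*k^2 - 75*k + 27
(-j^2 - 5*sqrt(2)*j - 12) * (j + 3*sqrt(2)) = -j^3 - 8*sqrt(2)*j^2 - 42*j - 36*sqrt(2)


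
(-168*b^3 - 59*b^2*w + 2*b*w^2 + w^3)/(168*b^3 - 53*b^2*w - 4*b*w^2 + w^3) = (3*b + w)/(-3*b + w)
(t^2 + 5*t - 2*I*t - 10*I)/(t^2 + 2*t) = (t^2 + t*(5 - 2*I) - 10*I)/(t*(t + 2))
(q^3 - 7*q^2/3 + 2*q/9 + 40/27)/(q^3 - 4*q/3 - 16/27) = (3*q - 5)/(3*q + 2)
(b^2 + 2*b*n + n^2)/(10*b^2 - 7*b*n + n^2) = (b^2 + 2*b*n + n^2)/(10*b^2 - 7*b*n + n^2)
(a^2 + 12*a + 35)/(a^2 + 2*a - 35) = (a + 5)/(a - 5)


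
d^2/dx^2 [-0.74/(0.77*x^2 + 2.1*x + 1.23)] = (0.877492*x^2 + 2.39316*x - 0.74*(1.54*x + 2.1)*(3.08*x + 4.2) + 1.401708)/(0.77*x^2 + 2.1*x + 1.23)^3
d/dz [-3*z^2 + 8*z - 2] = 8 - 6*z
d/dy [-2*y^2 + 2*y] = 2 - 4*y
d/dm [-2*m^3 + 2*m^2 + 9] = 2*m*(2 - 3*m)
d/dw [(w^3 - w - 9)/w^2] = (w^3 + w + 18)/w^3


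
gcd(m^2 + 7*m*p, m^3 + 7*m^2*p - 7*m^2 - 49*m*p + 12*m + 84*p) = m + 7*p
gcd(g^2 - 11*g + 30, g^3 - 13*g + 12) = 1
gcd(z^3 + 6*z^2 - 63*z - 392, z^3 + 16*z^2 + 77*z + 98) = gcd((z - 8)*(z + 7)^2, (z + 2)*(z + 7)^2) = z^2 + 14*z + 49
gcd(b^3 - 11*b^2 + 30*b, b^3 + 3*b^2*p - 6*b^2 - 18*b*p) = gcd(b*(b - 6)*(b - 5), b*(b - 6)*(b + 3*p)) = b^2 - 6*b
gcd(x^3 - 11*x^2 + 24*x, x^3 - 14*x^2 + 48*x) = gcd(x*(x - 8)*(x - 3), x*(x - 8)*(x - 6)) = x^2 - 8*x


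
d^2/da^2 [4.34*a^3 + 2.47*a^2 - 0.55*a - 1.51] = 26.04*a + 4.94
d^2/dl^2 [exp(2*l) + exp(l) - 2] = (4*exp(l) + 1)*exp(l)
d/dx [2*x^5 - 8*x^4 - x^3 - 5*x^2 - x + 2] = 10*x^4 - 32*x^3 - 3*x^2 - 10*x - 1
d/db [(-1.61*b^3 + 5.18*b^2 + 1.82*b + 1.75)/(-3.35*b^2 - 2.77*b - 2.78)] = (5.3935*b^4 + 8.9194*b^3 + 5.1758*b^2 - 17.0758*b - 0.2121)/(11.2225*b^4 + 18.559*b^3 + 26.2989*b^2 + 15.4012*b + 7.7284)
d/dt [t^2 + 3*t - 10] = 2*t + 3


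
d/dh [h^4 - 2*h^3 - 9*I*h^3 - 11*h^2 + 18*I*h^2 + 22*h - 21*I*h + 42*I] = 4*h^3 + h^2*(-6 - 27*I) + h*(-22 + 36*I) + 22 - 21*I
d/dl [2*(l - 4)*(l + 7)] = 4*l + 6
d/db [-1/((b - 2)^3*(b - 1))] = (4*b - 5)/((b - 2)^4*(b - 1)^2)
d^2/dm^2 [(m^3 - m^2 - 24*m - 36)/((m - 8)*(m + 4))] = 40*(m^3 + 9*m^2 + 60*m + 16)/(m^6 - 12*m^5 - 48*m^4 + 704*m^3 + 1536*m^2 - 12288*m - 32768)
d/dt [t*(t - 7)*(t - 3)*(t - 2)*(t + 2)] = 5*t^4 - 40*t^3 + 51*t^2 + 80*t - 84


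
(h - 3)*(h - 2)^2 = h^3 - 7*h^2 + 16*h - 12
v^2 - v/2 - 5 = (v - 5/2)*(v + 2)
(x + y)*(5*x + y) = 5*x^2 + 6*x*y + y^2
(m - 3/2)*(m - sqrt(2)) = m^2 - 3*m/2 - sqrt(2)*m + 3*sqrt(2)/2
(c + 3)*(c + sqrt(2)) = c^2 + sqrt(2)*c + 3*c + 3*sqrt(2)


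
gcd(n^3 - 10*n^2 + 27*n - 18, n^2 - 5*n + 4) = n - 1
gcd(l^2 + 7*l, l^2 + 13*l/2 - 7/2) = l + 7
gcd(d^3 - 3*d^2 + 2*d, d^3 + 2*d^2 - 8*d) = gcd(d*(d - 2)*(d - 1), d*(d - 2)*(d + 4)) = d^2 - 2*d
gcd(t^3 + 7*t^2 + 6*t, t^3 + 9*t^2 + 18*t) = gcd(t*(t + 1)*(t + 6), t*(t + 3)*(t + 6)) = t^2 + 6*t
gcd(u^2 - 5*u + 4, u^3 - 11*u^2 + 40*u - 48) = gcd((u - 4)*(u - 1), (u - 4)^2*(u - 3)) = u - 4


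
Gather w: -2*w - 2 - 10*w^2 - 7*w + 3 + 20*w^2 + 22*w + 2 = 10*w^2 + 13*w + 3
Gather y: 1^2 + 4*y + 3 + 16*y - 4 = 20*y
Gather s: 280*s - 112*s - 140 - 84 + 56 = 168*s - 168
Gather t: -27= -27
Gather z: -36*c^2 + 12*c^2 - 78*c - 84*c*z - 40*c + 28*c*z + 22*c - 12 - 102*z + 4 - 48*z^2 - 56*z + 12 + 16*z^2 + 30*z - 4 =-24*c^2 - 96*c - 32*z^2 + z*(-56*c - 128)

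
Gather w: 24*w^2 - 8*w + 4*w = 24*w^2 - 4*w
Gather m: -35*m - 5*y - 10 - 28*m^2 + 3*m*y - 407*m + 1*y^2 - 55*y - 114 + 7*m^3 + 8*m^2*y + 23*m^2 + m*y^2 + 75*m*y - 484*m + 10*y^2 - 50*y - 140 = 7*m^3 + m^2*(8*y - 5) + m*(y^2 + 78*y - 926) + 11*y^2 - 110*y - 264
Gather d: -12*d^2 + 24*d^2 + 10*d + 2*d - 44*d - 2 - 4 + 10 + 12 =12*d^2 - 32*d + 16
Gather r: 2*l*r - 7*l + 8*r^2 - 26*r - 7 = -7*l + 8*r^2 + r*(2*l - 26) - 7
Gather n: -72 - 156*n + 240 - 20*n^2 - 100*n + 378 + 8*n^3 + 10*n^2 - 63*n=8*n^3 - 10*n^2 - 319*n + 546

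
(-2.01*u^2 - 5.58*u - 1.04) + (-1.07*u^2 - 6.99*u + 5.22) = -3.08*u^2 - 12.57*u + 4.18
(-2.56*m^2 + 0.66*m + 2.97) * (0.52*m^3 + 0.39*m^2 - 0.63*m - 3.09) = -1.3312*m^5 - 0.6552*m^4 + 3.4146*m^3 + 8.6529*m^2 - 3.9105*m - 9.1773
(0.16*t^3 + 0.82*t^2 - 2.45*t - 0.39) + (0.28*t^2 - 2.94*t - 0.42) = 0.16*t^3 + 1.1*t^2 - 5.39*t - 0.81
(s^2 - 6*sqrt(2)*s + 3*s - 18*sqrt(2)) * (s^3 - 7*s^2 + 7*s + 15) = s^5 - 6*sqrt(2)*s^4 - 4*s^4 - 14*s^3 + 24*sqrt(2)*s^3 + 36*s^2 + 84*sqrt(2)*s^2 - 216*sqrt(2)*s + 45*s - 270*sqrt(2)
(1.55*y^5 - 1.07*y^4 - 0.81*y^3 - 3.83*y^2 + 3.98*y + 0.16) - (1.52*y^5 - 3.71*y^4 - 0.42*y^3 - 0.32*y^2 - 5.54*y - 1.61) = 0.03*y^5 + 2.64*y^4 - 0.39*y^3 - 3.51*y^2 + 9.52*y + 1.77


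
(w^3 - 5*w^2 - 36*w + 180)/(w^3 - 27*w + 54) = (w^2 - 11*w + 30)/(w^2 - 6*w + 9)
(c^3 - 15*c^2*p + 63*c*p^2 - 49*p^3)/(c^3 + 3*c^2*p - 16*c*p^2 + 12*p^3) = (-c^2 + 14*c*p - 49*p^2)/(-c^2 - 4*c*p + 12*p^2)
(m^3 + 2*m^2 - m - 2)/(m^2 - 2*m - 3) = (m^2 + m - 2)/(m - 3)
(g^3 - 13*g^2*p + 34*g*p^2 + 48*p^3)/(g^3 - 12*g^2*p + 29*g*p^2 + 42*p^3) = (-g + 8*p)/(-g + 7*p)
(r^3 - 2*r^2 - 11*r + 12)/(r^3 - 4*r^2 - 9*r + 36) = (r - 1)/(r - 3)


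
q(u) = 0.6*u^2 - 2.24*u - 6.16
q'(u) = 1.2*u - 2.24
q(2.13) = -8.21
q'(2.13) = 0.32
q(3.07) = -7.38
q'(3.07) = 1.44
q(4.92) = -2.66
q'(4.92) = 3.66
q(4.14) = -5.15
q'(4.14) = 2.73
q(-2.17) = 1.53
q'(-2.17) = -4.84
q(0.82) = -7.59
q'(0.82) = -1.26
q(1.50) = -8.17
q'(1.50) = -0.44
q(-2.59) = 3.67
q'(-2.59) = -5.35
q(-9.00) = 62.60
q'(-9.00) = -13.04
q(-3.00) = 5.96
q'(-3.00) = -5.84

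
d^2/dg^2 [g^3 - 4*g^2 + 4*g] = 6*g - 8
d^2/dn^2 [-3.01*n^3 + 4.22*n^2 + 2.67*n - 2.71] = 8.44 - 18.06*n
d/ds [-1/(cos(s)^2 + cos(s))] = -(sin(s)/cos(s)^2 + 2*tan(s))/(cos(s) + 1)^2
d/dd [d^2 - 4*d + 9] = 2*d - 4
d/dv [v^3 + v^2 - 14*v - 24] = 3*v^2 + 2*v - 14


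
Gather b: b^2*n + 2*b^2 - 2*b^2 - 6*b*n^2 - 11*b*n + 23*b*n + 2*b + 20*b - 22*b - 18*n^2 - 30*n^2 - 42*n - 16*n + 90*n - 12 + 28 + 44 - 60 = b^2*n + b*(-6*n^2 + 12*n) - 48*n^2 + 32*n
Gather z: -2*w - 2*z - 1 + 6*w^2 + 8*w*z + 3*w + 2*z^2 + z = 6*w^2 + w + 2*z^2 + z*(8*w - 1) - 1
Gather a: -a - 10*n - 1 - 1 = -a - 10*n - 2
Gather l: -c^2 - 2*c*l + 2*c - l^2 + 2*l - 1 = -c^2 + 2*c - l^2 + l*(2 - 2*c) - 1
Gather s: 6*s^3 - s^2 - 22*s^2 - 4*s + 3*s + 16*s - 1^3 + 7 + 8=6*s^3 - 23*s^2 + 15*s + 14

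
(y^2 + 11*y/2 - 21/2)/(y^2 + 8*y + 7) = (y - 3/2)/(y + 1)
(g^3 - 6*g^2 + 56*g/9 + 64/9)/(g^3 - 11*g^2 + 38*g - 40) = (g^2 - 2*g - 16/9)/(g^2 - 7*g + 10)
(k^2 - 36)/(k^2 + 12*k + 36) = (k - 6)/(k + 6)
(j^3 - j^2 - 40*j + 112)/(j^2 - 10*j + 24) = (j^2 + 3*j - 28)/(j - 6)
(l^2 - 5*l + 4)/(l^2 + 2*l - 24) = (l - 1)/(l + 6)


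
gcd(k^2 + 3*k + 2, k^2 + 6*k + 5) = k + 1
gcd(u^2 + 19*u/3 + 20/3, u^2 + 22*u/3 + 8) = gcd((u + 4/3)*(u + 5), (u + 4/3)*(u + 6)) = u + 4/3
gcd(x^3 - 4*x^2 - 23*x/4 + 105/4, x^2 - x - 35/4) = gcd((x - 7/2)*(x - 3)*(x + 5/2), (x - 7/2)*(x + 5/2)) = x^2 - x - 35/4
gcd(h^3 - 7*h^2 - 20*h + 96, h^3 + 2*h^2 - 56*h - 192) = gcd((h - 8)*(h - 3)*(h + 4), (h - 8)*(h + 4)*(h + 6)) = h^2 - 4*h - 32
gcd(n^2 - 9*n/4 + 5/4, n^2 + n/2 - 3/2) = n - 1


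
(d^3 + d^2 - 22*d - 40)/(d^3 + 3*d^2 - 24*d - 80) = (d + 2)/(d + 4)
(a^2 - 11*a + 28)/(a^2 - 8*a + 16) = (a - 7)/(a - 4)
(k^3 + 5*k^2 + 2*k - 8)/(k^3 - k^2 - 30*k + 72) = (k^3 + 5*k^2 + 2*k - 8)/(k^3 - k^2 - 30*k + 72)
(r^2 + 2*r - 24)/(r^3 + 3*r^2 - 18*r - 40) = (r + 6)/(r^2 + 7*r + 10)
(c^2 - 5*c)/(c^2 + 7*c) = (c - 5)/(c + 7)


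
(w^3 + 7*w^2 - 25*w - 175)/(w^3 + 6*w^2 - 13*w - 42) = (w^2 - 25)/(w^2 - w - 6)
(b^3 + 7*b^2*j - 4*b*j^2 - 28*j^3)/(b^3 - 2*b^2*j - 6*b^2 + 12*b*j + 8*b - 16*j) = (b^2 + 9*b*j + 14*j^2)/(b^2 - 6*b + 8)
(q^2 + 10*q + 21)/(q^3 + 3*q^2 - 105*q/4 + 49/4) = 4*(q + 3)/(4*q^2 - 16*q + 7)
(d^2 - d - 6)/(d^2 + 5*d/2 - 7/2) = 2*(d^2 - d - 6)/(2*d^2 + 5*d - 7)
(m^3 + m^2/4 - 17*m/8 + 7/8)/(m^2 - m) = m + 5/4 - 7/(8*m)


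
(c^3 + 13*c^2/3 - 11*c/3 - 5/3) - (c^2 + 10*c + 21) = c^3 + 10*c^2/3 - 41*c/3 - 68/3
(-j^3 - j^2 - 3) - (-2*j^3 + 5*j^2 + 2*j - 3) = j^3 - 6*j^2 - 2*j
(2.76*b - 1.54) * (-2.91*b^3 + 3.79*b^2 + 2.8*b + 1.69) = -8.0316*b^4 + 14.9418*b^3 + 1.8914*b^2 + 0.3524*b - 2.6026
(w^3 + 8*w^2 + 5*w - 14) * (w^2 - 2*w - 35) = w^5 + 6*w^4 - 46*w^3 - 304*w^2 - 147*w + 490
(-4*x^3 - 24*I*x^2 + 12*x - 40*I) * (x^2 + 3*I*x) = -4*x^5 - 36*I*x^4 + 84*x^3 - 4*I*x^2 + 120*x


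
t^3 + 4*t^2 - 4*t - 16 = (t - 2)*(t + 2)*(t + 4)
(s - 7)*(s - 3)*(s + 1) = s^3 - 9*s^2 + 11*s + 21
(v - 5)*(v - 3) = v^2 - 8*v + 15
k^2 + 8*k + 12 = (k + 2)*(k + 6)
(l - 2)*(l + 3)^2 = l^3 + 4*l^2 - 3*l - 18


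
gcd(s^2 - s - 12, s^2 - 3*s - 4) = s - 4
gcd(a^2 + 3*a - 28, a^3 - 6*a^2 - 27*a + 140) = a - 4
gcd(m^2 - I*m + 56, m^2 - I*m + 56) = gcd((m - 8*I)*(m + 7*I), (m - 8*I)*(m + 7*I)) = m^2 - I*m + 56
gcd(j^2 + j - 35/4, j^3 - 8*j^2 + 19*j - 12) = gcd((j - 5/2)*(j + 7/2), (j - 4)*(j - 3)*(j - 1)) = 1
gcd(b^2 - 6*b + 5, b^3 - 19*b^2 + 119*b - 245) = b - 5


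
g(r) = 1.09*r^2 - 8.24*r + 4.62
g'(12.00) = 17.92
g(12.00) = 62.70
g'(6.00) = 4.84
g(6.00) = -5.58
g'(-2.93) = -14.63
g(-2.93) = 38.12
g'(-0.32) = -8.94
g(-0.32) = 7.37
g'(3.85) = 0.15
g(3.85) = -10.95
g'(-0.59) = -9.53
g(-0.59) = 9.86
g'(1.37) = -5.25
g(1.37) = -4.62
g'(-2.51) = -13.71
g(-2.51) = 32.17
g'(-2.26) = -13.17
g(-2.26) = 28.81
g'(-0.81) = -10.01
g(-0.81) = 12.01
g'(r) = 2.18*r - 8.24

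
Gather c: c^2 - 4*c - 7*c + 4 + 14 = c^2 - 11*c + 18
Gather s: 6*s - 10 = 6*s - 10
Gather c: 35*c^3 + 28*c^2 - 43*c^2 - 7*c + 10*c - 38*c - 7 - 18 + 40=35*c^3 - 15*c^2 - 35*c + 15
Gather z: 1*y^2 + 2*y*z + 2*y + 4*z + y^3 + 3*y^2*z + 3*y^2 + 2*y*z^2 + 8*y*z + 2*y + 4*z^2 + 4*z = y^3 + 4*y^2 + 4*y + z^2*(2*y + 4) + z*(3*y^2 + 10*y + 8)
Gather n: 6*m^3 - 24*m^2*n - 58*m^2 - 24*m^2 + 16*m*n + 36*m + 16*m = 6*m^3 - 82*m^2 + 52*m + n*(-24*m^2 + 16*m)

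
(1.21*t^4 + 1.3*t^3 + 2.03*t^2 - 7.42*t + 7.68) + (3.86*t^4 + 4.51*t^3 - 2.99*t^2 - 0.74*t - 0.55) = 5.07*t^4 + 5.81*t^3 - 0.96*t^2 - 8.16*t + 7.13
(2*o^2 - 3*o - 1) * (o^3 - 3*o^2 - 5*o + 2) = 2*o^5 - 9*o^4 - 2*o^3 + 22*o^2 - o - 2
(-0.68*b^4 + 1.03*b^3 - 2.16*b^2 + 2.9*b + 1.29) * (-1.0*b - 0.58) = 0.68*b^5 - 0.6356*b^4 + 1.5626*b^3 - 1.6472*b^2 - 2.972*b - 0.7482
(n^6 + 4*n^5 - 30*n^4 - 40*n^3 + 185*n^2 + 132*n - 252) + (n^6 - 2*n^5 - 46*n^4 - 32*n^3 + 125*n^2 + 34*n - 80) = 2*n^6 + 2*n^5 - 76*n^4 - 72*n^3 + 310*n^2 + 166*n - 332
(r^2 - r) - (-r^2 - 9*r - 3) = 2*r^2 + 8*r + 3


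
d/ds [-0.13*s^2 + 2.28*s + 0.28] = 2.28 - 0.26*s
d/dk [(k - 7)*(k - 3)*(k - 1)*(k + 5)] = 4*k^3 - 18*k^2 - 48*k + 134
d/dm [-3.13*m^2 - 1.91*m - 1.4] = -6.26*m - 1.91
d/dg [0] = 0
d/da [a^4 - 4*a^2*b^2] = 4*a*(a^2 - 2*b^2)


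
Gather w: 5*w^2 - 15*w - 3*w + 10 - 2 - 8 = 5*w^2 - 18*w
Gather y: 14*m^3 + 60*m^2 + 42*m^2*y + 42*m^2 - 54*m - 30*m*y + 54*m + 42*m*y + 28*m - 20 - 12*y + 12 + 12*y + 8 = 14*m^3 + 102*m^2 + 28*m + y*(42*m^2 + 12*m)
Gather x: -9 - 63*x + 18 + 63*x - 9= 0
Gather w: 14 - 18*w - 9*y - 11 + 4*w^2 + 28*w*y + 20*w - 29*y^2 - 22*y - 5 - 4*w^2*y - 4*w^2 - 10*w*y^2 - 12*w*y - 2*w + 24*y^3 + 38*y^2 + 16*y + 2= -4*w^2*y + w*(-10*y^2 + 16*y) + 24*y^3 + 9*y^2 - 15*y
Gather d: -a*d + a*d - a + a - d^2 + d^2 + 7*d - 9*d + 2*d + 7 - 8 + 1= 0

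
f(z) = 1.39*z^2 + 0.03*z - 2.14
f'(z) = 2.78*z + 0.03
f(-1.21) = -0.14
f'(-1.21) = -3.33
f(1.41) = 0.67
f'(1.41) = 3.95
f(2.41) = 6.01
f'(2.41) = 6.73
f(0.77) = -1.29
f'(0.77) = 2.17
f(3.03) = 10.71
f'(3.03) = 8.45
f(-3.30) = 12.90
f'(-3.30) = -9.14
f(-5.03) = 32.88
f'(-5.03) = -13.95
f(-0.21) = -2.09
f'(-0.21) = -0.55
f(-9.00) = 110.18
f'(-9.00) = -24.99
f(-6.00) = 47.72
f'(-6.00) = -16.65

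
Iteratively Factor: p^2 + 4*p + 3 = (p + 3)*(p + 1)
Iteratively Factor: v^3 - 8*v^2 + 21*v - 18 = (v - 3)*(v^2 - 5*v + 6) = (v - 3)*(v - 2)*(v - 3)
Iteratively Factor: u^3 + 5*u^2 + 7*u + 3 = (u + 3)*(u^2 + 2*u + 1) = (u + 1)*(u + 3)*(u + 1)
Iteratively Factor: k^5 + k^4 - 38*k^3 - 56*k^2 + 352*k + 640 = (k + 4)*(k^4 - 3*k^3 - 26*k^2 + 48*k + 160) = (k - 5)*(k + 4)*(k^3 + 2*k^2 - 16*k - 32) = (k - 5)*(k + 2)*(k + 4)*(k^2 - 16) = (k - 5)*(k - 4)*(k + 2)*(k + 4)*(k + 4)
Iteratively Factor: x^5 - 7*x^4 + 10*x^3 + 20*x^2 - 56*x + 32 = (x - 2)*(x^4 - 5*x^3 + 20*x - 16) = (x - 2)*(x + 2)*(x^3 - 7*x^2 + 14*x - 8) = (x - 2)^2*(x + 2)*(x^2 - 5*x + 4) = (x - 4)*(x - 2)^2*(x + 2)*(x - 1)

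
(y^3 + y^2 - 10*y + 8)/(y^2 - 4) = (y^2 + 3*y - 4)/(y + 2)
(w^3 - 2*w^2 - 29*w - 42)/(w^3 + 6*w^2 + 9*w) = (w^2 - 5*w - 14)/(w*(w + 3))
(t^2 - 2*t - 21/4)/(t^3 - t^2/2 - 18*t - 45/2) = (t - 7/2)/(t^2 - 2*t - 15)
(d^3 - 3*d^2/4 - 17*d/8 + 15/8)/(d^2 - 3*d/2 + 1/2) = (8*d^2 + 2*d - 15)/(4*(2*d - 1))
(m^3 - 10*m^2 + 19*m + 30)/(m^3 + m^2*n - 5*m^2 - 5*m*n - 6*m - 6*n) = (m - 5)/(m + n)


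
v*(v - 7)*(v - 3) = v^3 - 10*v^2 + 21*v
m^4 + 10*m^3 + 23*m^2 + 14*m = m*(m + 1)*(m + 2)*(m + 7)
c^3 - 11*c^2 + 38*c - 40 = (c - 5)*(c - 4)*(c - 2)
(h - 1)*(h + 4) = h^2 + 3*h - 4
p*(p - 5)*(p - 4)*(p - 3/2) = p^4 - 21*p^3/2 + 67*p^2/2 - 30*p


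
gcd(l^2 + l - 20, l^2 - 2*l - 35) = l + 5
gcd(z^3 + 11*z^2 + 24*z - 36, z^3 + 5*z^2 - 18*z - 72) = z + 6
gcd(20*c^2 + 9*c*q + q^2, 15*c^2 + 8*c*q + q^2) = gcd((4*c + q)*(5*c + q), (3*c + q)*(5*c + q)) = 5*c + q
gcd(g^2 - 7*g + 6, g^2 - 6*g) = g - 6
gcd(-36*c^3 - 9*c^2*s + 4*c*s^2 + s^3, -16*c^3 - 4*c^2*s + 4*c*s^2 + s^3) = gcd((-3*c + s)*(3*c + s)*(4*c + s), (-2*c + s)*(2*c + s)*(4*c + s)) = 4*c + s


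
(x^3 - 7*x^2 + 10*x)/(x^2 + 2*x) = (x^2 - 7*x + 10)/(x + 2)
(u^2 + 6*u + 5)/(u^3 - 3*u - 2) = (u + 5)/(u^2 - u - 2)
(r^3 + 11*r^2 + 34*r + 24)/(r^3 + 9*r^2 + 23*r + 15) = (r^2 + 10*r + 24)/(r^2 + 8*r + 15)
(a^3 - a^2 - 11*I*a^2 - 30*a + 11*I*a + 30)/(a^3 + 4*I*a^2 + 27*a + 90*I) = (a^2 - a*(1 + 6*I) + 6*I)/(a^2 + 9*I*a - 18)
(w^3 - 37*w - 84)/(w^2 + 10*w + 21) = (w^2 - 3*w - 28)/(w + 7)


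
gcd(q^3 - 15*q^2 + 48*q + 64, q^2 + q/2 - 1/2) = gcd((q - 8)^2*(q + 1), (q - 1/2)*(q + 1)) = q + 1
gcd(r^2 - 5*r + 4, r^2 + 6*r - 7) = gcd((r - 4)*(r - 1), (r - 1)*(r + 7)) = r - 1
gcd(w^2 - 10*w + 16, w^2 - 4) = w - 2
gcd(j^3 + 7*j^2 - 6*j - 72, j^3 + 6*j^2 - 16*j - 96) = j^2 + 10*j + 24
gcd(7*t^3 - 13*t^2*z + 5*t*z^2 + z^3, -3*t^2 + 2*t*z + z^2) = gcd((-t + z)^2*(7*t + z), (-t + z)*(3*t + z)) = -t + z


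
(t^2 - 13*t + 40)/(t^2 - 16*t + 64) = (t - 5)/(t - 8)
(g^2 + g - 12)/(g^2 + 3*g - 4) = (g - 3)/(g - 1)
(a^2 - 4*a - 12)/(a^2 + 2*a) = (a - 6)/a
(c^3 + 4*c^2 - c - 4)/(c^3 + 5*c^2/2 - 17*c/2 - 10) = 2*(c - 1)/(2*c - 5)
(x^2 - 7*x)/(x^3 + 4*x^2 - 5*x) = (x - 7)/(x^2 + 4*x - 5)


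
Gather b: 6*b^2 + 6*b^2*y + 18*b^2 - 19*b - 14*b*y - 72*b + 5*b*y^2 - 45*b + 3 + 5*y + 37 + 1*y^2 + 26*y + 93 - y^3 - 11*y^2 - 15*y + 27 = b^2*(6*y + 24) + b*(5*y^2 - 14*y - 136) - y^3 - 10*y^2 + 16*y + 160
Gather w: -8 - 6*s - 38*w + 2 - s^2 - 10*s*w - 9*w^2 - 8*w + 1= -s^2 - 6*s - 9*w^2 + w*(-10*s - 46) - 5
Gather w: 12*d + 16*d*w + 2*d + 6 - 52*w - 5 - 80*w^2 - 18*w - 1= 14*d - 80*w^2 + w*(16*d - 70)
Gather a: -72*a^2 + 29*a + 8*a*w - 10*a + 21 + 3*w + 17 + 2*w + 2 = -72*a^2 + a*(8*w + 19) + 5*w + 40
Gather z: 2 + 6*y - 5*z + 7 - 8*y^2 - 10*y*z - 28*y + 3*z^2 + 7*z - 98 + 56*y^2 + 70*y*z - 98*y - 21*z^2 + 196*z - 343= 48*y^2 - 120*y - 18*z^2 + z*(60*y + 198) - 432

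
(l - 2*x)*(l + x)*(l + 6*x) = l^3 + 5*l^2*x - 8*l*x^2 - 12*x^3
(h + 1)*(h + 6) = h^2 + 7*h + 6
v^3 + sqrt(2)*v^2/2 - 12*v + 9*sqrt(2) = (v - 3*sqrt(2)/2)*(v - sqrt(2))*(v + 3*sqrt(2))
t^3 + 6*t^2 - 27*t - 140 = (t - 5)*(t + 4)*(t + 7)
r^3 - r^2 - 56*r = r*(r - 8)*(r + 7)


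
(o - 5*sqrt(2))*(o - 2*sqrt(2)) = o^2 - 7*sqrt(2)*o + 20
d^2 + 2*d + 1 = (d + 1)^2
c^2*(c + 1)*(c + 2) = c^4 + 3*c^3 + 2*c^2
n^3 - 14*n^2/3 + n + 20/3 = (n - 4)*(n - 5/3)*(n + 1)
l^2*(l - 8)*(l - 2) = l^4 - 10*l^3 + 16*l^2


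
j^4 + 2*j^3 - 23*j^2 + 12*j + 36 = (j - 3)*(j - 2)*(j + 1)*(j + 6)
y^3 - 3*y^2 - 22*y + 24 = (y - 6)*(y - 1)*(y + 4)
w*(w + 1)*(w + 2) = w^3 + 3*w^2 + 2*w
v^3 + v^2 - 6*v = v*(v - 2)*(v + 3)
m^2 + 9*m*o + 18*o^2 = (m + 3*o)*(m + 6*o)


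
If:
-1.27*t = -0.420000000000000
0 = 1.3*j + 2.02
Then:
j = -1.55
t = 0.33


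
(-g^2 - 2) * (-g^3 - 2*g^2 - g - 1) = g^5 + 2*g^4 + 3*g^3 + 5*g^2 + 2*g + 2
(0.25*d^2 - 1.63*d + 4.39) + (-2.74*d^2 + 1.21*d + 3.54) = -2.49*d^2 - 0.42*d + 7.93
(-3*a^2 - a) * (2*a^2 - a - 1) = -6*a^4 + a^3 + 4*a^2 + a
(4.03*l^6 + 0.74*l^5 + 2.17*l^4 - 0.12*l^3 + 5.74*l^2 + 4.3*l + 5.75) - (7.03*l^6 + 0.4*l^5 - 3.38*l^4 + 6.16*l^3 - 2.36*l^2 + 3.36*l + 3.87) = -3.0*l^6 + 0.34*l^5 + 5.55*l^4 - 6.28*l^3 + 8.1*l^2 + 0.94*l + 1.88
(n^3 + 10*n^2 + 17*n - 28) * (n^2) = n^5 + 10*n^4 + 17*n^3 - 28*n^2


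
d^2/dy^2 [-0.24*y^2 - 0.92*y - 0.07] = -0.480000000000000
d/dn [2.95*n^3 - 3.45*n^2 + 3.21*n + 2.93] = 8.85*n^2 - 6.9*n + 3.21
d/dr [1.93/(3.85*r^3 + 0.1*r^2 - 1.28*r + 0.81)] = (-22.2915*r^2 - 0.386*r + 2.4704)/(3.85*r^3 + 0.1*r^2 - 1.28*r + 0.81)^2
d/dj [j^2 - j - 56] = 2*j - 1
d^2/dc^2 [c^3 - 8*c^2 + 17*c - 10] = 6*c - 16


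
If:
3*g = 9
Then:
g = 3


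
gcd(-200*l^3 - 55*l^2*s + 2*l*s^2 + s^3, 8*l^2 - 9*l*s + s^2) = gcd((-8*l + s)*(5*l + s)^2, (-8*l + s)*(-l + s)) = -8*l + s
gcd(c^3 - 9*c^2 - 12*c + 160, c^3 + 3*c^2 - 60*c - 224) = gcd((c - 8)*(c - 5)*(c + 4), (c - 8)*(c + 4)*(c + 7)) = c^2 - 4*c - 32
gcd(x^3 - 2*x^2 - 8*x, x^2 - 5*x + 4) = x - 4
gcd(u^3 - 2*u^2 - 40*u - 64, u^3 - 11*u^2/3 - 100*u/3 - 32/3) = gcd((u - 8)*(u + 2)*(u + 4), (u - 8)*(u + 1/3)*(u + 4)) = u^2 - 4*u - 32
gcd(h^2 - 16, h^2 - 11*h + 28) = h - 4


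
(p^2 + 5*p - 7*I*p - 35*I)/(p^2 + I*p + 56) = (p + 5)/(p + 8*I)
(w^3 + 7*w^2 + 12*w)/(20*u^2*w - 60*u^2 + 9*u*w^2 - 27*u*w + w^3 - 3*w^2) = w*(w^2 + 7*w + 12)/(20*u^2*w - 60*u^2 + 9*u*w^2 - 27*u*w + w^3 - 3*w^2)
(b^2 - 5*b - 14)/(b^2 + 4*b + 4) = (b - 7)/(b + 2)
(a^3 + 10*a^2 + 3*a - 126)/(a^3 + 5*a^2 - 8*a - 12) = (a^2 + 4*a - 21)/(a^2 - a - 2)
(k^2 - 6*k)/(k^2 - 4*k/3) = 3*(k - 6)/(3*k - 4)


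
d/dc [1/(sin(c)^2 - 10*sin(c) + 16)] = 2*(5 - sin(c))*cos(c)/(sin(c)^2 - 10*sin(c) + 16)^2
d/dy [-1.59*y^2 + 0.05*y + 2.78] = 0.05 - 3.18*y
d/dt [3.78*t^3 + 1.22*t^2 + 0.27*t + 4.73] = 11.34*t^2 + 2.44*t + 0.27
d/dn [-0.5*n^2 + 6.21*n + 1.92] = 6.21 - 1.0*n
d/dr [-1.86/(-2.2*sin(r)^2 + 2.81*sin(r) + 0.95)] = (5.2266 - 8.184*sin(r))*cos(r)/(-2.2*sin(r)^2 + 2.81*sin(r) + 0.95)^2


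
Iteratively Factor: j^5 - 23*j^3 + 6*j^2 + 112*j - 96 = (j - 2)*(j^4 + 2*j^3 - 19*j^2 - 32*j + 48) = (j - 2)*(j + 4)*(j^3 - 2*j^2 - 11*j + 12) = (j - 2)*(j - 1)*(j + 4)*(j^2 - j - 12) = (j - 2)*(j - 1)*(j + 3)*(j + 4)*(j - 4)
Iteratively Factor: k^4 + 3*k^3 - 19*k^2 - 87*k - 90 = (k + 2)*(k^3 + k^2 - 21*k - 45) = (k - 5)*(k + 2)*(k^2 + 6*k + 9) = (k - 5)*(k + 2)*(k + 3)*(k + 3)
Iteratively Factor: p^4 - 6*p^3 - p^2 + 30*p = (p + 2)*(p^3 - 8*p^2 + 15*p) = (p - 3)*(p + 2)*(p^2 - 5*p) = (p - 5)*(p - 3)*(p + 2)*(p)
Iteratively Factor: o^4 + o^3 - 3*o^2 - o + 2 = (o + 2)*(o^3 - o^2 - o + 1) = (o - 1)*(o + 2)*(o^2 - 1) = (o - 1)*(o + 1)*(o + 2)*(o - 1)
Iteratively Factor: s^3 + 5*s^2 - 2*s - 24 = (s + 4)*(s^2 + s - 6) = (s - 2)*(s + 4)*(s + 3)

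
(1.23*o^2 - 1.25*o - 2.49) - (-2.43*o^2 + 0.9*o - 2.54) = 3.66*o^2 - 2.15*o + 0.0499999999999998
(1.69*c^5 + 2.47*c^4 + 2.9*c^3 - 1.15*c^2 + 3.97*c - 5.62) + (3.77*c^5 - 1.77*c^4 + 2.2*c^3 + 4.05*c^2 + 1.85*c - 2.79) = 5.46*c^5 + 0.7*c^4 + 5.1*c^3 + 2.9*c^2 + 5.82*c - 8.41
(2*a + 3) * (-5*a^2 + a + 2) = -10*a^3 - 13*a^2 + 7*a + 6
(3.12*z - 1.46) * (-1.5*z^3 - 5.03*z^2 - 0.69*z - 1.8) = -4.68*z^4 - 13.5036*z^3 + 5.191*z^2 - 4.6086*z + 2.628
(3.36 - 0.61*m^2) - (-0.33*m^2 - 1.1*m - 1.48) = -0.28*m^2 + 1.1*m + 4.84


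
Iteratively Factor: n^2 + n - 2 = (n + 2)*(n - 1)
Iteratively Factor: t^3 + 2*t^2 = (t)*(t^2 + 2*t) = t*(t + 2)*(t)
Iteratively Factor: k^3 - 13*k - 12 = (k + 1)*(k^2 - k - 12) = (k + 1)*(k + 3)*(k - 4)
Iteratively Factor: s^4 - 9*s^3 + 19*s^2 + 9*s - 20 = (s - 4)*(s^3 - 5*s^2 - s + 5) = (s - 5)*(s - 4)*(s^2 - 1) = (s - 5)*(s - 4)*(s + 1)*(s - 1)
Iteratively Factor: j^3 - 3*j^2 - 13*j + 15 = (j - 5)*(j^2 + 2*j - 3) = (j - 5)*(j + 3)*(j - 1)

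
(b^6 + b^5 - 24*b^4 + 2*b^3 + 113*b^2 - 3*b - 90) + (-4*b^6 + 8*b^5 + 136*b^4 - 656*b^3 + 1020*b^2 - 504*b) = -3*b^6 + 9*b^5 + 112*b^4 - 654*b^3 + 1133*b^2 - 507*b - 90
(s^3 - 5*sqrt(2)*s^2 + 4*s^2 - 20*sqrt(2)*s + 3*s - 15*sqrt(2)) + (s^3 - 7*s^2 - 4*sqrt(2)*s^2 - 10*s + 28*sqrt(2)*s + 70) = 2*s^3 - 9*sqrt(2)*s^2 - 3*s^2 - 7*s + 8*sqrt(2)*s - 15*sqrt(2) + 70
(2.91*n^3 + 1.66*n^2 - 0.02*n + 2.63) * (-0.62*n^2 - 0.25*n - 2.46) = -1.8042*n^5 - 1.7567*n^4 - 7.5612*n^3 - 5.7092*n^2 - 0.6083*n - 6.4698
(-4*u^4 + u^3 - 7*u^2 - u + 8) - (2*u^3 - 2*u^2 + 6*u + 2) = -4*u^4 - u^3 - 5*u^2 - 7*u + 6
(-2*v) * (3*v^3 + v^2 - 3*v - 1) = -6*v^4 - 2*v^3 + 6*v^2 + 2*v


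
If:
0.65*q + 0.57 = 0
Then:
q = -0.88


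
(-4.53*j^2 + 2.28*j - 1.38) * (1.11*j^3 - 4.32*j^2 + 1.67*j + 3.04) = -5.0283*j^5 + 22.1004*j^4 - 18.9465*j^3 - 4.002*j^2 + 4.6266*j - 4.1952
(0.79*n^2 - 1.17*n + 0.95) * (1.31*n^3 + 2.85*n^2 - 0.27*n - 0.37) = 1.0349*n^5 + 0.7188*n^4 - 2.3033*n^3 + 2.7311*n^2 + 0.1764*n - 0.3515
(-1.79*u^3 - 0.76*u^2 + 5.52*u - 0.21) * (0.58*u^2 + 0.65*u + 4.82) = -1.0382*u^5 - 1.6043*u^4 - 5.9202*u^3 - 0.197000000000001*u^2 + 26.4699*u - 1.0122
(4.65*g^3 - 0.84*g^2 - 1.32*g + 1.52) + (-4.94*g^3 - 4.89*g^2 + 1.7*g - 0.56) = -0.29*g^3 - 5.73*g^2 + 0.38*g + 0.96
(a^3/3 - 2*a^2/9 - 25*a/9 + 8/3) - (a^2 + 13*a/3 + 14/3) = a^3/3 - 11*a^2/9 - 64*a/9 - 2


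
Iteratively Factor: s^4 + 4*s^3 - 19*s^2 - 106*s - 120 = (s + 2)*(s^3 + 2*s^2 - 23*s - 60) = (s + 2)*(s + 3)*(s^2 - s - 20) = (s - 5)*(s + 2)*(s + 3)*(s + 4)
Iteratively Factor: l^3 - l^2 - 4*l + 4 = (l + 2)*(l^2 - 3*l + 2) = (l - 1)*(l + 2)*(l - 2)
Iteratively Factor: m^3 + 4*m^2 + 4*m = (m)*(m^2 + 4*m + 4) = m*(m + 2)*(m + 2)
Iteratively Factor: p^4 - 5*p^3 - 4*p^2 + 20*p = (p)*(p^3 - 5*p^2 - 4*p + 20) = p*(p - 2)*(p^2 - 3*p - 10) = p*(p - 2)*(p + 2)*(p - 5)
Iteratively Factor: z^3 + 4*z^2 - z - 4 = (z - 1)*(z^2 + 5*z + 4) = (z - 1)*(z + 4)*(z + 1)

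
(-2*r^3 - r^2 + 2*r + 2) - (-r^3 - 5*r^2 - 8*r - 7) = -r^3 + 4*r^2 + 10*r + 9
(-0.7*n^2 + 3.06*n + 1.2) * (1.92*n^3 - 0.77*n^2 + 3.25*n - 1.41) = -1.344*n^5 + 6.4142*n^4 - 2.3272*n^3 + 10.008*n^2 - 0.4146*n - 1.692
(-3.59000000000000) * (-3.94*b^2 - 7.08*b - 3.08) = 14.1446*b^2 + 25.4172*b + 11.0572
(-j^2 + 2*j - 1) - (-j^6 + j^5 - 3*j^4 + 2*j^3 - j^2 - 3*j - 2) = j^6 - j^5 + 3*j^4 - 2*j^3 + 5*j + 1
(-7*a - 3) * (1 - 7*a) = 49*a^2 + 14*a - 3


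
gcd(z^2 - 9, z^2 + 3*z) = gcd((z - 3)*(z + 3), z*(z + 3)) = z + 3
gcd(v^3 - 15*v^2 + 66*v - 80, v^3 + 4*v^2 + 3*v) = 1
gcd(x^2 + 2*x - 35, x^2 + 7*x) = x + 7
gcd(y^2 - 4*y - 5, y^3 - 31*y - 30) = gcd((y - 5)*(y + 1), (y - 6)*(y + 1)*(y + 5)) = y + 1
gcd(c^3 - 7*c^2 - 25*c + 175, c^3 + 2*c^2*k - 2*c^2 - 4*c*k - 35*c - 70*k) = c^2 - 2*c - 35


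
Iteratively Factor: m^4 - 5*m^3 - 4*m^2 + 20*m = (m + 2)*(m^3 - 7*m^2 + 10*m) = m*(m + 2)*(m^2 - 7*m + 10) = m*(m - 2)*(m + 2)*(m - 5)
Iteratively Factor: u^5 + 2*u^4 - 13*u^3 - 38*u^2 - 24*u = (u + 2)*(u^4 - 13*u^2 - 12*u) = u*(u + 2)*(u^3 - 13*u - 12) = u*(u + 1)*(u + 2)*(u^2 - u - 12) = u*(u + 1)*(u + 2)*(u + 3)*(u - 4)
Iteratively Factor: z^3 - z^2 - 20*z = (z - 5)*(z^2 + 4*z) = z*(z - 5)*(z + 4)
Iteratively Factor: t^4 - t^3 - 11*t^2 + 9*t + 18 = (t - 3)*(t^3 + 2*t^2 - 5*t - 6) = (t - 3)*(t - 2)*(t^2 + 4*t + 3) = (t - 3)*(t - 2)*(t + 1)*(t + 3)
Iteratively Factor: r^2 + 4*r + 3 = (r + 1)*(r + 3)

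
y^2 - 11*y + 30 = (y - 6)*(y - 5)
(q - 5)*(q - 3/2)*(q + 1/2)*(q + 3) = q^4 - 3*q^3 - 55*q^2/4 + 33*q/2 + 45/4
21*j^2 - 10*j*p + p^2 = (-7*j + p)*(-3*j + p)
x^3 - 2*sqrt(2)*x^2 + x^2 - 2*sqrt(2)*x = x*(x + 1)*(x - 2*sqrt(2))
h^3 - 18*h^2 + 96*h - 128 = (h - 8)^2*(h - 2)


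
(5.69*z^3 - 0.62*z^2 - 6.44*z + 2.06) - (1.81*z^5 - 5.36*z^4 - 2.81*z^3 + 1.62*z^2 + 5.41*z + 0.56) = -1.81*z^5 + 5.36*z^4 + 8.5*z^3 - 2.24*z^2 - 11.85*z + 1.5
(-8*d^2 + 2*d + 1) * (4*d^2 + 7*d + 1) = -32*d^4 - 48*d^3 + 10*d^2 + 9*d + 1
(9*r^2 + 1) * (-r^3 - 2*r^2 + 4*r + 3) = -9*r^5 - 18*r^4 + 35*r^3 + 25*r^2 + 4*r + 3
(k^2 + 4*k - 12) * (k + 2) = k^3 + 6*k^2 - 4*k - 24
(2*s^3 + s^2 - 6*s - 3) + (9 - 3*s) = 2*s^3 + s^2 - 9*s + 6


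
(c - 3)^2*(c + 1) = c^3 - 5*c^2 + 3*c + 9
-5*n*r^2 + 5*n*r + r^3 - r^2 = r*(-5*n + r)*(r - 1)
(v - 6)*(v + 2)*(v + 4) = v^3 - 28*v - 48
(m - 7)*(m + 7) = m^2 - 49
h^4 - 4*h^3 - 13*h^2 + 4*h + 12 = (h - 6)*(h - 1)*(h + 1)*(h + 2)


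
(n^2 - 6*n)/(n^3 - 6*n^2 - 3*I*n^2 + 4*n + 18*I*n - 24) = n/(n^2 - 3*I*n + 4)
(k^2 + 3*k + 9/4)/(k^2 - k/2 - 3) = (k + 3/2)/(k - 2)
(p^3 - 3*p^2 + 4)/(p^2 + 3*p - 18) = (p^3 - 3*p^2 + 4)/(p^2 + 3*p - 18)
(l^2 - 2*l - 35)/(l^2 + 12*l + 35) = (l - 7)/(l + 7)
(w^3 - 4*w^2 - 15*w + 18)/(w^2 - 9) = (w^2 - 7*w + 6)/(w - 3)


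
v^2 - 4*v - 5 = (v - 5)*(v + 1)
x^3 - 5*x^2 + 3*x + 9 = (x - 3)^2*(x + 1)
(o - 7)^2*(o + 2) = o^3 - 12*o^2 + 21*o + 98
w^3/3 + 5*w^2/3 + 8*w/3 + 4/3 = (w/3 + 1/3)*(w + 2)^2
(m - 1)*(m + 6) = m^2 + 5*m - 6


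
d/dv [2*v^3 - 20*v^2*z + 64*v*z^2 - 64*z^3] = 6*v^2 - 40*v*z + 64*z^2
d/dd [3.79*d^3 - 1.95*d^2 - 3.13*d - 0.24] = 11.37*d^2 - 3.9*d - 3.13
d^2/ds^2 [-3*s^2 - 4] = -6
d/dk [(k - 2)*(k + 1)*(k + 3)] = 3*k^2 + 4*k - 5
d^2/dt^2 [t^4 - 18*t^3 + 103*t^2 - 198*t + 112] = 12*t^2 - 108*t + 206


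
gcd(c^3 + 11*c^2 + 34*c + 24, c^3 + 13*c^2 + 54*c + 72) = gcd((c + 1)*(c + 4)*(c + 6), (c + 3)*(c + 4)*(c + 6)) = c^2 + 10*c + 24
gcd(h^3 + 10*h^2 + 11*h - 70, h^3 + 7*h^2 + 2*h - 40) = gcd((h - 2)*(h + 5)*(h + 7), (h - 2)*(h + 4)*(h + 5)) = h^2 + 3*h - 10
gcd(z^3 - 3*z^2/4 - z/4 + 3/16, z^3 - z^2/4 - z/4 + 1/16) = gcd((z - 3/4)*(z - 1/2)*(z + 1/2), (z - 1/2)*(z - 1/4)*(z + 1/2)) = z^2 - 1/4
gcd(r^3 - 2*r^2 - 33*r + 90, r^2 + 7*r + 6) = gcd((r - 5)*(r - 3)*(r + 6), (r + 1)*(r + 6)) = r + 6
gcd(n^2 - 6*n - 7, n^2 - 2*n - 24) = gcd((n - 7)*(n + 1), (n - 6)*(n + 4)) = 1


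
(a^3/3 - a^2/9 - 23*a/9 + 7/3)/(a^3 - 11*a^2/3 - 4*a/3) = (-3*a^3 + a^2 + 23*a - 21)/(3*a*(-3*a^2 + 11*a + 4))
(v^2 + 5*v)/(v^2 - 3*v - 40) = v/(v - 8)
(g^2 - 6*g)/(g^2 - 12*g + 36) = g/(g - 6)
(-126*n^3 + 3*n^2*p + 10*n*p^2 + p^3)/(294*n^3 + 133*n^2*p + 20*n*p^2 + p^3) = (-3*n + p)/(7*n + p)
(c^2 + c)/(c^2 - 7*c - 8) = c/(c - 8)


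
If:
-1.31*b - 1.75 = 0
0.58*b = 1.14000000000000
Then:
No Solution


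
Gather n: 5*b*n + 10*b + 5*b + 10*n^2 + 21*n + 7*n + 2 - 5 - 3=15*b + 10*n^2 + n*(5*b + 28) - 6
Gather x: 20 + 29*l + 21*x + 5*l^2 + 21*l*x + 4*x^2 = 5*l^2 + 29*l + 4*x^2 + x*(21*l + 21) + 20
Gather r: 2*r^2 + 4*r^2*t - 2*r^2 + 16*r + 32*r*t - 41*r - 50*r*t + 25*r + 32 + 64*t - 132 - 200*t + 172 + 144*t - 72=4*r^2*t - 18*r*t + 8*t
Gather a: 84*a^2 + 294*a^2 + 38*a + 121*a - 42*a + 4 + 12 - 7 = 378*a^2 + 117*a + 9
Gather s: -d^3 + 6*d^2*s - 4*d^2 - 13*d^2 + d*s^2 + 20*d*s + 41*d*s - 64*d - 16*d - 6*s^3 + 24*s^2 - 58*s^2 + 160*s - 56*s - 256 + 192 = -d^3 - 17*d^2 - 80*d - 6*s^3 + s^2*(d - 34) + s*(6*d^2 + 61*d + 104) - 64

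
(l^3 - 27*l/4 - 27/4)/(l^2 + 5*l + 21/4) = (2*l^2 - 3*l - 9)/(2*l + 7)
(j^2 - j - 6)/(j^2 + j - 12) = (j + 2)/(j + 4)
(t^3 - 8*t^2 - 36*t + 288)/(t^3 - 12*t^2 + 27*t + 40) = (t^2 - 36)/(t^2 - 4*t - 5)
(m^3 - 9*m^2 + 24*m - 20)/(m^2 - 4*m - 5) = (m^2 - 4*m + 4)/(m + 1)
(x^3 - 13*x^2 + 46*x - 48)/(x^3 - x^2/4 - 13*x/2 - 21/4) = 4*(x^2 - 10*x + 16)/(4*x^2 + 11*x + 7)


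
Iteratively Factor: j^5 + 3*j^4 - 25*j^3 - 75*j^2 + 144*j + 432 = (j + 3)*(j^4 - 25*j^2 + 144) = (j + 3)*(j + 4)*(j^3 - 4*j^2 - 9*j + 36) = (j - 3)*(j + 3)*(j + 4)*(j^2 - j - 12) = (j - 3)*(j + 3)^2*(j + 4)*(j - 4)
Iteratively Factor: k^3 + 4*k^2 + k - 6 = (k + 3)*(k^2 + k - 2) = (k - 1)*(k + 3)*(k + 2)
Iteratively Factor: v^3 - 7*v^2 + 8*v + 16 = (v - 4)*(v^2 - 3*v - 4) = (v - 4)*(v + 1)*(v - 4)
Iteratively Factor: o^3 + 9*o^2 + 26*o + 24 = (o + 4)*(o^2 + 5*o + 6) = (o + 3)*(o + 4)*(o + 2)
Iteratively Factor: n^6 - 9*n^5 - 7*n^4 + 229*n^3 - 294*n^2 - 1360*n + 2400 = (n - 5)*(n^5 - 4*n^4 - 27*n^3 + 94*n^2 + 176*n - 480) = (n - 5)*(n - 4)*(n^4 - 27*n^2 - 14*n + 120) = (n - 5)^2*(n - 4)*(n^3 + 5*n^2 - 2*n - 24) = (n - 5)^2*(n - 4)*(n + 3)*(n^2 + 2*n - 8) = (n - 5)^2*(n - 4)*(n + 3)*(n + 4)*(n - 2)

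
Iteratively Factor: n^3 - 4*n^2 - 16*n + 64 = (n - 4)*(n^2 - 16) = (n - 4)*(n + 4)*(n - 4)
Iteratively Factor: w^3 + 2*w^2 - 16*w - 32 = (w - 4)*(w^2 + 6*w + 8) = (w - 4)*(w + 4)*(w + 2)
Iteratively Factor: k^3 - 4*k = (k)*(k^2 - 4) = k*(k + 2)*(k - 2)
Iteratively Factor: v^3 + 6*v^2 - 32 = (v + 4)*(v^2 + 2*v - 8) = (v + 4)^2*(v - 2)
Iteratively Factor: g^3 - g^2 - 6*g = (g + 2)*(g^2 - 3*g) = (g - 3)*(g + 2)*(g)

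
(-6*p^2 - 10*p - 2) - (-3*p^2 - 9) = -3*p^2 - 10*p + 7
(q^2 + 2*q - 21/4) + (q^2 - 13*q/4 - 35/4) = 2*q^2 - 5*q/4 - 14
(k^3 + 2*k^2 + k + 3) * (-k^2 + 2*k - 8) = -k^5 - 5*k^3 - 17*k^2 - 2*k - 24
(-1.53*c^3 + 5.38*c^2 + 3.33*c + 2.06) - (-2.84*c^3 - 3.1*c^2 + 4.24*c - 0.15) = 1.31*c^3 + 8.48*c^2 - 0.91*c + 2.21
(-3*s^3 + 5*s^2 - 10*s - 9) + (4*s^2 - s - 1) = -3*s^3 + 9*s^2 - 11*s - 10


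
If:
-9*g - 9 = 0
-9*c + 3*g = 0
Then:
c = -1/3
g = -1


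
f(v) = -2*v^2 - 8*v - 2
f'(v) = -4*v - 8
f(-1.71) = 5.83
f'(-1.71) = -1.16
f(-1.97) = 6.00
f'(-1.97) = -0.12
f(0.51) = -6.60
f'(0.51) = -10.04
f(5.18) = -97.10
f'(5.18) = -28.72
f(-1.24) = 4.84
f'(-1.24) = -3.04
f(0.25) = -4.12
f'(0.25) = -9.00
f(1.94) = -25.05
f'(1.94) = -15.76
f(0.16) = -3.33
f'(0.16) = -8.64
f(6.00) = -122.00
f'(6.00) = -32.00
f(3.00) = -44.00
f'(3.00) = -20.00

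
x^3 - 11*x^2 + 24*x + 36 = (x - 6)^2*(x + 1)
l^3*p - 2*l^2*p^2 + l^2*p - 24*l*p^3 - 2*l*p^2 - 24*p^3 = (l - 6*p)*(l + 4*p)*(l*p + p)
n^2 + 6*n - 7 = (n - 1)*(n + 7)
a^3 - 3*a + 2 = (a - 1)^2*(a + 2)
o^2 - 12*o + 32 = (o - 8)*(o - 4)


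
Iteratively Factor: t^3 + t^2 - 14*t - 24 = (t + 3)*(t^2 - 2*t - 8) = (t + 2)*(t + 3)*(t - 4)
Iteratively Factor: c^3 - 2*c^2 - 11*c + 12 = (c - 1)*(c^2 - c - 12) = (c - 1)*(c + 3)*(c - 4)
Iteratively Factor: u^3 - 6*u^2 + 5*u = (u)*(u^2 - 6*u + 5) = u*(u - 1)*(u - 5)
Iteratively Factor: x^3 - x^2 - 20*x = (x + 4)*(x^2 - 5*x) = (x - 5)*(x + 4)*(x)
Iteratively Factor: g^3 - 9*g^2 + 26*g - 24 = (g - 3)*(g^2 - 6*g + 8) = (g - 4)*(g - 3)*(g - 2)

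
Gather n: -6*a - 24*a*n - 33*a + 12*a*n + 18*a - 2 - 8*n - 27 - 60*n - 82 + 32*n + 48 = -21*a + n*(-12*a - 36) - 63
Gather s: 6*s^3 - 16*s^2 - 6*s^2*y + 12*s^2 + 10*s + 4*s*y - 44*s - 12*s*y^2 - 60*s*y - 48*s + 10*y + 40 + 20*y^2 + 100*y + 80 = 6*s^3 + s^2*(-6*y - 4) + s*(-12*y^2 - 56*y - 82) + 20*y^2 + 110*y + 120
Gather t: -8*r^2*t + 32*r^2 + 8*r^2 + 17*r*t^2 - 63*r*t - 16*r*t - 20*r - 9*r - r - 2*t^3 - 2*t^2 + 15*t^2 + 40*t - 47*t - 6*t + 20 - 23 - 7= 40*r^2 - 30*r - 2*t^3 + t^2*(17*r + 13) + t*(-8*r^2 - 79*r - 13) - 10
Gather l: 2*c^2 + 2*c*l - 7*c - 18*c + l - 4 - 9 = 2*c^2 - 25*c + l*(2*c + 1) - 13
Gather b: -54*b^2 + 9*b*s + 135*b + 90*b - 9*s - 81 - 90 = -54*b^2 + b*(9*s + 225) - 9*s - 171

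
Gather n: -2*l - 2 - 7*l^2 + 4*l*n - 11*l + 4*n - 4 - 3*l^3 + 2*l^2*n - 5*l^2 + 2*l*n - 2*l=-3*l^3 - 12*l^2 - 15*l + n*(2*l^2 + 6*l + 4) - 6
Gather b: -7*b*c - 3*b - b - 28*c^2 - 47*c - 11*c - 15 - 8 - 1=b*(-7*c - 4) - 28*c^2 - 58*c - 24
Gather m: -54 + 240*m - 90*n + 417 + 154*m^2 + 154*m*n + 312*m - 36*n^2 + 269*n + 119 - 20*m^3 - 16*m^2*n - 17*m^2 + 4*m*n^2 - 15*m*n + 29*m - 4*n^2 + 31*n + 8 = -20*m^3 + m^2*(137 - 16*n) + m*(4*n^2 + 139*n + 581) - 40*n^2 + 210*n + 490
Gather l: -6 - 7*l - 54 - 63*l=-70*l - 60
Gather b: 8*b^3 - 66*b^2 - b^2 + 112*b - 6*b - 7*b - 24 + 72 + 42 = 8*b^3 - 67*b^2 + 99*b + 90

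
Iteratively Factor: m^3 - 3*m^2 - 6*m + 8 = (m - 1)*(m^2 - 2*m - 8) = (m - 4)*(m - 1)*(m + 2)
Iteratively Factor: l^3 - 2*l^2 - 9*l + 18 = (l - 2)*(l^2 - 9) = (l - 3)*(l - 2)*(l + 3)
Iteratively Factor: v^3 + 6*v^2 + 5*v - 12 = (v + 4)*(v^2 + 2*v - 3) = (v + 3)*(v + 4)*(v - 1)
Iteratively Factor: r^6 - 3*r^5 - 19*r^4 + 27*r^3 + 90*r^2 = (r - 5)*(r^5 + 2*r^4 - 9*r^3 - 18*r^2) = (r - 5)*(r + 2)*(r^4 - 9*r^2) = (r - 5)*(r + 2)*(r + 3)*(r^3 - 3*r^2) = r*(r - 5)*(r + 2)*(r + 3)*(r^2 - 3*r) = r^2*(r - 5)*(r + 2)*(r + 3)*(r - 3)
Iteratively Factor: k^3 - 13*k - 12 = (k + 3)*(k^2 - 3*k - 4) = (k + 1)*(k + 3)*(k - 4)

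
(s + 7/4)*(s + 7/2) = s^2 + 21*s/4 + 49/8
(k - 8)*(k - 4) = k^2 - 12*k + 32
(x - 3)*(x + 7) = x^2 + 4*x - 21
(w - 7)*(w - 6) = w^2 - 13*w + 42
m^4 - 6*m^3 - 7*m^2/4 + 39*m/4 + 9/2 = (m - 6)*(m - 3/2)*(m + 1/2)*(m + 1)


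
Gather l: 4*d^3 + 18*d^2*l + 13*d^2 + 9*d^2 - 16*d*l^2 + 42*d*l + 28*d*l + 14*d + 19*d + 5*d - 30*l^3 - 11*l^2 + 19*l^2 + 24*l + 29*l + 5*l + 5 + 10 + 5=4*d^3 + 22*d^2 + 38*d - 30*l^3 + l^2*(8 - 16*d) + l*(18*d^2 + 70*d + 58) + 20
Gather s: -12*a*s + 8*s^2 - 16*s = 8*s^2 + s*(-12*a - 16)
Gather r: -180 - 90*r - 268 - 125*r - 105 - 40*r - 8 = -255*r - 561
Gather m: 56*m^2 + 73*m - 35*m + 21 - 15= 56*m^2 + 38*m + 6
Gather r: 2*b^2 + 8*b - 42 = 2*b^2 + 8*b - 42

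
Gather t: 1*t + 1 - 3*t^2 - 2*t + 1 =-3*t^2 - t + 2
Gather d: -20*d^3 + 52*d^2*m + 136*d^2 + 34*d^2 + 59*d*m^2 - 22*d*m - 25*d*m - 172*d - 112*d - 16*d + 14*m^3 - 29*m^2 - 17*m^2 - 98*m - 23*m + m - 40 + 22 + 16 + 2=-20*d^3 + d^2*(52*m + 170) + d*(59*m^2 - 47*m - 300) + 14*m^3 - 46*m^2 - 120*m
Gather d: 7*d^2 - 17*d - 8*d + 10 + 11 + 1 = 7*d^2 - 25*d + 22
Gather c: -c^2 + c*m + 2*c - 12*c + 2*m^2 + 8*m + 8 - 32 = -c^2 + c*(m - 10) + 2*m^2 + 8*m - 24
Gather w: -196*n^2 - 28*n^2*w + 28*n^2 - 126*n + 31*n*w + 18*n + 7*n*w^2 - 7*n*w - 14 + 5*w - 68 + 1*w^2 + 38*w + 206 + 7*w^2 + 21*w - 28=-168*n^2 - 108*n + w^2*(7*n + 8) + w*(-28*n^2 + 24*n + 64) + 96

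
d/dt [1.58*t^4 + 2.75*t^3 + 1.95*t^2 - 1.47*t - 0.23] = 6.32*t^3 + 8.25*t^2 + 3.9*t - 1.47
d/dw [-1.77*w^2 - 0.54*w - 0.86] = -3.54*w - 0.54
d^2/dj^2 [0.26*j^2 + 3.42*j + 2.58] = 0.520000000000000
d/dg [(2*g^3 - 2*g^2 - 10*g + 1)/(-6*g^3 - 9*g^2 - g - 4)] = (-30*g^4 - 124*g^3 - 94*g^2 + 34*g + 41)/(36*g^6 + 108*g^5 + 93*g^4 + 66*g^3 + 73*g^2 + 8*g + 16)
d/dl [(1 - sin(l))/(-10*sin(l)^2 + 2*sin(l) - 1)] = (-10*sin(l)^2 + 20*sin(l) - 1)*cos(l)/(10*sin(l)^2 - 2*sin(l) + 1)^2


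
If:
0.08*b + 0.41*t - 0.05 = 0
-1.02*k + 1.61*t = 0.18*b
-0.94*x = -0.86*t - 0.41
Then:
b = 3.06831395348837 - 5.60174418604651*x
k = 2.71380528955768*x - 1.29397514819881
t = 1.09302325581395*x - 0.476744186046512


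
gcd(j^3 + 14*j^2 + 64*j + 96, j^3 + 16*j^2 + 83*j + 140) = j + 4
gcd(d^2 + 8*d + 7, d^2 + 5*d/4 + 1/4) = d + 1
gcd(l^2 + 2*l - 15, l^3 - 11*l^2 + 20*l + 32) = 1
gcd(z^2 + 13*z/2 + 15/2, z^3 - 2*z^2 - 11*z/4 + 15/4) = z + 3/2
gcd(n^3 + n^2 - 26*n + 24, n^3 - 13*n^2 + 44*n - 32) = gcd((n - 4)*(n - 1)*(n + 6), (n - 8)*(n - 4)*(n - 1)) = n^2 - 5*n + 4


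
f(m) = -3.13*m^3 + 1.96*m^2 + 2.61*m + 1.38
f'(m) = -9.39*m^2 + 3.92*m + 2.61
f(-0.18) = 0.99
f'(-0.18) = 1.60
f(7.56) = -1219.28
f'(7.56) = -504.43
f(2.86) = -48.35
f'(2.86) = -62.99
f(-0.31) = 0.85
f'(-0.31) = 0.49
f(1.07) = 2.58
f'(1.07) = -3.95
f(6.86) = -898.93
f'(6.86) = -412.39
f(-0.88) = 2.73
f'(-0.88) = -8.11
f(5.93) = -566.91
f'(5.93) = -304.34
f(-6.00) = 732.36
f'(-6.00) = -358.95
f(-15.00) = 10966.98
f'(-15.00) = -2168.94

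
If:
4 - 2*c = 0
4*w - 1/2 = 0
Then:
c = 2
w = 1/8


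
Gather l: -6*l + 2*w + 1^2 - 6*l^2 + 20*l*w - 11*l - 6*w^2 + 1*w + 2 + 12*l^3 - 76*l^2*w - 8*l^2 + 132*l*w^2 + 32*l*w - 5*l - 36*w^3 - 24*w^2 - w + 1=12*l^3 + l^2*(-76*w - 14) + l*(132*w^2 + 52*w - 22) - 36*w^3 - 30*w^2 + 2*w + 4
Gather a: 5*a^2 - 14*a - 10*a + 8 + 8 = 5*a^2 - 24*a + 16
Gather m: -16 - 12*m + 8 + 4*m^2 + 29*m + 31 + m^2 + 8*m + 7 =5*m^2 + 25*m + 30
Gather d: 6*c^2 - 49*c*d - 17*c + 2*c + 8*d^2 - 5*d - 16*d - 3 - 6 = 6*c^2 - 15*c + 8*d^2 + d*(-49*c - 21) - 9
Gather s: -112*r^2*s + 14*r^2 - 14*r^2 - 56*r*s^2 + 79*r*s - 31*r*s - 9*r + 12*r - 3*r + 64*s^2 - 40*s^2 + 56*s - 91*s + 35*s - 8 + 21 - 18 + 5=s^2*(24 - 56*r) + s*(-112*r^2 + 48*r)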